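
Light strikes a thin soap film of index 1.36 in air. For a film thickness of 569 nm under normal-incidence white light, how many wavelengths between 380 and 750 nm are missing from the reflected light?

At the upper boundary (n = 1.0 to n = 1.36) the reflected ray undergoes a half-wave phase shift.
Ray reflecting at the bottom interface goes from n = 1.36 toward n = 1.0: no phase shift.
Exactly one π shift → a net half-wave offset.
With one net inversion, destructive interference in reflection requires 2 n t = m λ.
λ = 2 n t / m = 1548 / m nm.
m=2: 774 nm (IR); m=3: 516 nm (visible); m=4: 387 nm (visible); m=5: 310 nm (UV).

2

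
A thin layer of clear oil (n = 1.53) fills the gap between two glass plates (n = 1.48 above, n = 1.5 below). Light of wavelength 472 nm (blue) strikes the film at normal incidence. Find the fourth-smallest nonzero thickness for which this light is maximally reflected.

At the upper boundary (n = 1.48 to n = 1.53) the reflected ray undergoes a half-wave phase shift.
At the lower boundary (n = 1.53 to n = 1.5) the reflected ray undergoes no phase shift.
Exactly one π shift → a net half-wave offset.
With one net inversion, constructive interference in reflection requires 2 n t = (m + ½) λ.
The fourth-smallest nonzero thickness corresponds to m = 3: t = (m + ½) λ / (2 n) = 3.50 × 472 / (2 × 1.53) = 540 nm.

540 nm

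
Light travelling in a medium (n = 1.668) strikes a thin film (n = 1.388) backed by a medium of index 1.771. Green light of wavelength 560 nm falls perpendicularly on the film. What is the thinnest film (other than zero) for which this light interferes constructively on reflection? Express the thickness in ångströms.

1009 Å

Top surface (1.668 → 1.388): reflection off a lower-index medium gives no phase shift.
Bottom surface (1.388 → 1.771): reflection off a higher-index medium gives a half-wave phase shift.
The two reflections differ by half a wavelength.
For bright reflection here: 2 n t = (m + ½) λ.
Minimum at m = 0: t = λ / (4 n) = 560 / (4 × 1.388) = 101 nm.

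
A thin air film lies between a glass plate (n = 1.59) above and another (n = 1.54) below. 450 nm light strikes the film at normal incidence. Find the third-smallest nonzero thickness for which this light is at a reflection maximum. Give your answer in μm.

0.563 μm

At the upper boundary (n = 1.59 to n = 1.0) the reflected ray undergoes no phase shift.
At the lower boundary (n = 1.0 to n = 1.54) the reflected ray undergoes a half-wave phase shift.
Net: one phase inversion between the two reflected rays.
So the condition for constructive reflection is 2 n t = (m + ½) λ.
The third-smallest nonzero thickness corresponds to m = 2: t = (m + ½) λ / (2 n) = 2.50 × 450 / (2 × 1.0) = 563 nm.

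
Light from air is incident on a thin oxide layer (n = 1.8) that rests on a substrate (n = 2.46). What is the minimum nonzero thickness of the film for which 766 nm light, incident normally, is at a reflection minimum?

Top surface (1.0 → 1.8): reflection off a higher-index medium gives a half-wave phase shift.
At the lower boundary (n = 1.8 to n = 2.46) the reflected ray undergoes a half-wave phase shift.
The two reflections carry the same phase change, so no net offset.
For dark reflection here: 2 n t = (m + ½) λ.
Minimum at m = 0: t = λ / (4 n) = 766 / (4 × 1.8) = 106 nm.

106 nm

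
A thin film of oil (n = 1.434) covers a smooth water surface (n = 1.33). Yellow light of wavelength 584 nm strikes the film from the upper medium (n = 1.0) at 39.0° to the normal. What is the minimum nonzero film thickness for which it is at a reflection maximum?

113 nm

Ray reflecting at the top interface goes from n = 1.0 toward n = 1.434: a half-wave phase shift.
Bottom surface (1.434 → 1.33): reflection off a lower-index medium gives no phase shift.
The two reflections differ by half a wavelength.
For bright reflection here: 2 n t cos θ_r = (m + ½) λ.
Snell's law: 1.0 sin 39.0° = 1.434 sin θ_r → sin θ_r = 0.439, cos θ_r = 0.899.
Minimum at m = 0: t = λ / (4 n cos θ_r) = 584 / (4 × 1.434 × 0.899) = 113 nm.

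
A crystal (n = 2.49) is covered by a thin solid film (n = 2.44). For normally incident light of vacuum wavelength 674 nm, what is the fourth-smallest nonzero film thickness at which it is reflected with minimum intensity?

483 nm

Top surface (1.0 → 2.44): reflection off a higher-index medium gives a half-wave phase shift.
Ray reflecting at the bottom interface goes from n = 2.44 toward n = 2.49: a half-wave phase shift.
Net: no relative phase inversion (both shifts match).
With no net inversion, destructive interference in reflection requires 2 n t = (m + ½) λ.
The fourth-smallest nonzero thickness corresponds to m = 3: t = (m + ½) λ / (2 n) = 3.50 × 674 / (2 × 2.44) = 483 nm.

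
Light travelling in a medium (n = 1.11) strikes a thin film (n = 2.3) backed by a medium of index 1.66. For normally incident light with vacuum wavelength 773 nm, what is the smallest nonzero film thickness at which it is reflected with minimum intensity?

168 nm

At the upper boundary (n = 1.11 to n = 2.3) the reflected ray undergoes a half-wave phase shift.
Ray reflecting at the bottom interface goes from n = 2.3 toward n = 1.66: no phase shift.
The two reflections differ by half a wavelength.
For weak reflection here: 2 n t = m λ.
The smallest nonzero thickness corresponds to m = 1: t = m λ / (2 n) = 1.00 × 773 / (2 × 2.3) = 168 nm.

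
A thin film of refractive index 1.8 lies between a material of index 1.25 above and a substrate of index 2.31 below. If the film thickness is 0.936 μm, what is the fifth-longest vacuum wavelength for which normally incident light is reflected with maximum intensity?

At the upper boundary (n = 1.25 to n = 1.8) the reflected ray undergoes a half-wave phase shift.
Bottom surface (1.8 → 2.31): reflection off a higher-index medium gives a half-wave phase shift.
Net: no relative phase inversion (both shifts match).
For bright reflection here: 2 n t = m λ.
λ = 2 n t / m. The fifth-longest wavelength is m = 5: λ = 2 × 1.8 × 936 / 5.00 = 674 nm.

674 nm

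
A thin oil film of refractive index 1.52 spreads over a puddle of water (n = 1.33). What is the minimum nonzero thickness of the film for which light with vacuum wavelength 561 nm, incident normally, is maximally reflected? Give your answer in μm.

0.0923 μm

At the upper boundary (n = 1.0 to n = 1.52) the reflected ray undergoes a half-wave phase shift.
Ray reflecting at the bottom interface goes from n = 1.52 toward n = 1.33: no phase shift.
Exactly one π shift → a net half-wave offset.
With one net inversion, constructive interference in reflection requires 2 n t = (m + ½) λ.
Minimum at m = 0: t = λ / (4 n) = 561 / (4 × 1.52) = 92.3 nm.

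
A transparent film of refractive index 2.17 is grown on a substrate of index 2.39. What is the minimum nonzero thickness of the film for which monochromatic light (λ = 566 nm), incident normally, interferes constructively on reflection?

130 nm

Ray reflecting at the top interface goes from n = 1.0 toward n = 2.17: a half-wave phase shift.
Ray reflecting at the bottom interface goes from n = 2.17 toward n = 2.39: a half-wave phase shift.
The two reflections carry the same phase change, so no net offset.
For bright reflection here: 2 n t = m λ.
Minimum nonzero at m = 1: t = λ / (2 n) = 566 / (2 × 2.17) = 130 nm.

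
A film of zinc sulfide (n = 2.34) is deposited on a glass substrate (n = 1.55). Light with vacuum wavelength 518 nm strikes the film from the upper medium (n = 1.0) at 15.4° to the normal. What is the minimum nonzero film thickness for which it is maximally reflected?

Top surface (1.0 → 2.34): reflection off a higher-index medium gives a half-wave phase shift.
Ray reflecting at the bottom interface goes from n = 2.34 toward n = 1.55: no phase shift.
The two reflections differ by half a wavelength.
For bright reflection here: 2 n t cos θ_r = (m + ½) λ.
Snell's law: 1.0 sin 15.4° = 2.34 sin θ_r → sin θ_r = 0.113, cos θ_r = 0.994.
Minimum at m = 0: t = λ / (4 n cos θ_r) = 518 / (4 × 2.34 × 0.994) = 55.7 nm.

55.7 nm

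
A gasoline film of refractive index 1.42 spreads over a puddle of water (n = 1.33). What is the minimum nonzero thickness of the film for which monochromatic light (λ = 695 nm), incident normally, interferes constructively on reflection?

Ray reflecting at the top interface goes from n = 1.0 toward n = 1.42: a half-wave phase shift.
Bottom surface (1.42 → 1.33): reflection off a lower-index medium gives no phase shift.
Net: one phase inversion between the two reflected rays.
So the condition for constructive reflection is 2 n t = (m + ½) λ.
Minimum at m = 0: t = λ / (4 n) = 695 / (4 × 1.42) = 122 nm.

122 nm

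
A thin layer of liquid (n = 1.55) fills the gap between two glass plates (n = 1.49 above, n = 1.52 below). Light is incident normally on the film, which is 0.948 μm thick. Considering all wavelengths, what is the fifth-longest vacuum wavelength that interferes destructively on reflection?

588 nm

Ray reflecting at the top interface goes from n = 1.49 toward n = 1.55: a half-wave phase shift.
At the lower boundary (n = 1.55 to n = 1.52) the reflected ray undergoes no phase shift.
Net: one phase inversion between the two reflected rays.
With one net inversion, destructive interference in reflection requires 2 n t = m λ.
λ = 2 n t / m. The fifth-longest wavelength is m = 5: λ = 2 × 1.55 × 948 / 5.00 = 588 nm.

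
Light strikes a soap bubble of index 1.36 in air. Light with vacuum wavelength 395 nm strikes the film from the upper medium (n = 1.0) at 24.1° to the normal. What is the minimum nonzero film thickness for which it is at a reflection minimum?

At the upper boundary (n = 1.0 to n = 1.36) the reflected ray undergoes a half-wave phase shift.
Bottom surface (1.36 → 1.0): reflection off a lower-index medium gives no phase shift.
The two reflections differ by half a wavelength.
With one net inversion, destructive interference in reflection requires 2 n t cos θ_r = m λ.
Snell's law: 1.0 sin 24.1° = 1.36 sin θ_r → sin θ_r = 0.300, cos θ_r = 0.954.
Minimum nonzero at m = 1: t = λ / (2 n cos θ_r) = 395 / (2 × 1.36 × 0.954) = 152 nm.

152 nm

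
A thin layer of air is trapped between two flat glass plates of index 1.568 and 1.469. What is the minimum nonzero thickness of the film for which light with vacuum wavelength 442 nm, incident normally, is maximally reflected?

Ray reflecting at the top interface goes from n = 1.568 toward n = 1.0: no phase shift.
Bottom surface (1.0 → 1.469): reflection off a higher-index medium gives a half-wave phase shift.
Net: one phase inversion between the two reflected rays.
So the condition for constructive reflection is 2 n t = (m + ½) λ.
Minimum at m = 0: t = λ / (4 n) = 442 / (4 × 1.0) = 111 nm.

111 nm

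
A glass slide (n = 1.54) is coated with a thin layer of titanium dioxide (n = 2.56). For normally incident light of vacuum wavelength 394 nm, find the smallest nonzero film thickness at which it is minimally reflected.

77.0 nm

Ray reflecting at the top interface goes from n = 1.0 toward n = 2.56: a half-wave phase shift.
At the lower boundary (n = 2.56 to n = 1.54) the reflected ray undergoes no phase shift.
The two reflections differ by half a wavelength.
With one net inversion, destructive interference in reflection requires 2 n t = m λ.
Minimum nonzero at m = 1: t = λ / (2 n) = 394 / (2 × 2.56) = 77.0 nm.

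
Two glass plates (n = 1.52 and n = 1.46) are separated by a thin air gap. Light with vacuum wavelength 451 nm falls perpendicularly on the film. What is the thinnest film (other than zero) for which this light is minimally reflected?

Ray reflecting at the top interface goes from n = 1.52 toward n = 1.0: no phase shift.
Ray reflecting at the bottom interface goes from n = 1.0 toward n = 1.46: a half-wave phase shift.
The two reflections differ by half a wavelength.
So the condition for destructive reflection is 2 n t = m λ.
Minimum nonzero at m = 1: t = λ / (2 n) = 451 / (2 × 1.0) = 226 nm.

226 nm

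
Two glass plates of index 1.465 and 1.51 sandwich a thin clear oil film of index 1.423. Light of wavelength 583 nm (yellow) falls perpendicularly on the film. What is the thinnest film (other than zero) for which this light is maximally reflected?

102 nm

Top surface (1.465 → 1.423): reflection off a lower-index medium gives no phase shift.
Ray reflecting at the bottom interface goes from n = 1.423 toward n = 1.51: a half-wave phase shift.
The two reflections differ by half a wavelength.
With one net inversion, constructive interference in reflection requires 2 n t = (m + ½) λ.
Minimum at m = 0: t = λ / (4 n) = 583 / (4 × 1.423) = 102 nm.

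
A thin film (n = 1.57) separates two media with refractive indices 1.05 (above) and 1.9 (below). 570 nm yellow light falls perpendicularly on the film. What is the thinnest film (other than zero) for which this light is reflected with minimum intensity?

Ray reflecting at the top interface goes from n = 1.05 toward n = 1.57: a half-wave phase shift.
At the lower boundary (n = 1.57 to n = 1.9) the reflected ray undergoes a half-wave phase shift.
Zero or two π shifts → no net half-wave offset.
With no net inversion, destructive interference in reflection requires 2 n t = (m + ½) λ.
Minimum at m = 0: t = λ / (4 n) = 570 / (4 × 1.57) = 90.8 nm.

90.8 nm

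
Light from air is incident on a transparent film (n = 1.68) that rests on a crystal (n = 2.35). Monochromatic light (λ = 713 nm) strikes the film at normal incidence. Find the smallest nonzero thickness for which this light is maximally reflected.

Top surface (1.0 → 1.68): reflection off a higher-index medium gives a half-wave phase shift.
Ray reflecting at the bottom interface goes from n = 1.68 toward n = 2.35: a half-wave phase shift.
Net: no relative phase inversion (both shifts match).
With no net inversion, constructive interference in reflection requires 2 n t = m λ.
The smallest nonzero thickness corresponds to m = 1: t = m λ / (2 n) = 1.00 × 713 / (2 × 1.68) = 212 nm.

212 nm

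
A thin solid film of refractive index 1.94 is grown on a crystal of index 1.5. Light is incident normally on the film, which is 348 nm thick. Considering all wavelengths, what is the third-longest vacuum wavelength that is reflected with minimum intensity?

Ray reflecting at the top interface goes from n = 1.0 toward n = 1.94: a half-wave phase shift.
Ray reflecting at the bottom interface goes from n = 1.94 toward n = 1.5: no phase shift.
Exactly one π shift → a net half-wave offset.
For dark reflection here: 2 n t = m λ.
λ = 2 n t / m. The third-longest wavelength is m = 3: λ = 2 × 1.94 × 348 / 3.00 = 450 nm.

450 nm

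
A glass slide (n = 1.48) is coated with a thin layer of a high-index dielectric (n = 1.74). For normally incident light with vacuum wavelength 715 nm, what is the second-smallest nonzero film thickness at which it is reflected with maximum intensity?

Top surface (1.0 → 1.74): reflection off a higher-index medium gives a half-wave phase shift.
Ray reflecting at the bottom interface goes from n = 1.74 toward n = 1.48: no phase shift.
Exactly one π shift → a net half-wave offset.
So the condition for constructive reflection is 2 n t = (m + ½) λ.
The second-smallest nonzero thickness corresponds to m = 1: t = (m + ½) λ / (2 n) = 1.50 × 715 / (2 × 1.74) = 308 nm.

308 nm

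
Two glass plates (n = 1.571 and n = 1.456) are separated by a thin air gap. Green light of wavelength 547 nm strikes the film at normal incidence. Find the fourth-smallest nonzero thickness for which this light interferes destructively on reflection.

Ray reflecting at the top interface goes from n = 1.571 toward n = 1.0: no phase shift.
Bottom surface (1.0 → 1.456): reflection off a higher-index medium gives a half-wave phase shift.
Net: one phase inversion between the two reflected rays.
With one net inversion, destructive interference in reflection requires 2 n t = m λ.
The fourth-smallest nonzero thickness corresponds to m = 4: t = m λ / (2 n) = 4.00 × 547 / (2 × 1.0) = 1094 nm.

1094 nm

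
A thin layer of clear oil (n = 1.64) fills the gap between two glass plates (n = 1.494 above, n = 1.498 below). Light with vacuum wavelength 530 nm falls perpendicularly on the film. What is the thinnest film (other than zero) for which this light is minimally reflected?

162 nm

Top surface (1.494 → 1.64): reflection off a higher-index medium gives a half-wave phase shift.
At the lower boundary (n = 1.64 to n = 1.498) the reflected ray undergoes no phase shift.
The two reflections differ by half a wavelength.
So the condition for destructive reflection is 2 n t = m λ.
Minimum nonzero at m = 1: t = λ / (2 n) = 530 / (2 × 1.64) = 162 nm.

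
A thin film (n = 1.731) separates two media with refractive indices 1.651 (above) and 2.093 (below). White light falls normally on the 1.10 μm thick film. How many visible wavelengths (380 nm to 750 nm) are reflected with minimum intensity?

5

Ray reflecting at the top interface goes from n = 1.651 toward n = 1.731: a half-wave phase shift.
Bottom surface (1.731 → 2.093): reflection off a higher-index medium gives a half-wave phase shift.
The two reflections carry the same phase change, so no net offset.
So the condition for destructive reflection is 2 n t = (m + ½) λ.
λ = 2 n t / (m + ½) = 3808 / (m + ½) nm.
m=4: 846 nm (IR); m=5: 692 nm (visible); m=6: 586 nm (visible); m=7: 508 nm (visible); m=8: 448 nm (visible); m=9: 401 nm (visible); m=10: 363 nm (UV).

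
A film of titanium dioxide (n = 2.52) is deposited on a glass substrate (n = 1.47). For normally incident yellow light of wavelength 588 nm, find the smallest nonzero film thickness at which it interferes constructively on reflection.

Top surface (1.0 → 2.52): reflection off a higher-index medium gives a half-wave phase shift.
Bottom surface (2.52 → 1.47): reflection off a lower-index medium gives no phase shift.
Exactly one π shift → a net half-wave offset.
So the condition for constructive reflection is 2 n t = (m + ½) λ.
Minimum at m = 0: t = λ / (4 n) = 588 / (4 × 2.52) = 58.3 nm.

58.3 nm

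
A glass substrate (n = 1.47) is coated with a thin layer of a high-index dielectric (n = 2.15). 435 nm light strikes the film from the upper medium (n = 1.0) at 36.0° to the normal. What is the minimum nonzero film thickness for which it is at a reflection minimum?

Ray reflecting at the top interface goes from n = 1.0 toward n = 2.15: a half-wave phase shift.
Ray reflecting at the bottom interface goes from n = 2.15 toward n = 1.47: no phase shift.
The two reflections differ by half a wavelength.
So the condition for destructive reflection is 2 n t cos θ_r = m λ.
Snell's law: 1.0 sin 36.0° = 2.15 sin θ_r → sin θ_r = 0.273, cos θ_r = 0.962.
Minimum nonzero at m = 1: t = λ / (2 n cos θ_r) = 435 / (2 × 2.15 × 0.962) = 105 nm.

105 nm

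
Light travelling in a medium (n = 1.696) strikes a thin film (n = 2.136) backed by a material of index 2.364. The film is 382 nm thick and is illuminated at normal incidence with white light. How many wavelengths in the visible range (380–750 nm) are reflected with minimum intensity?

Ray reflecting at the top interface goes from n = 1.696 toward n = 2.136: a half-wave phase shift.
Ray reflecting at the bottom interface goes from n = 2.136 toward n = 2.364: a half-wave phase shift.
Net: no relative phase inversion (both shifts match).
For minimum reflection here: 2 n t = (m + ½) λ.
λ = 2 n t / (m + ½) = 1632 / (m + ½) nm.
m=1: 1088 nm (IR); m=2: 653 nm (visible); m=3: 466 nm (visible); m=4: 363 nm (UV).

2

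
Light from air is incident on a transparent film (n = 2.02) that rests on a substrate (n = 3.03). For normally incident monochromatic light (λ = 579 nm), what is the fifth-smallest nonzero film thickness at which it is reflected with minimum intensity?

645 nm

Ray reflecting at the top interface goes from n = 1.0 toward n = 2.02: a half-wave phase shift.
Ray reflecting at the bottom interface goes from n = 2.02 toward n = 3.03: a half-wave phase shift.
The two reflections carry the same phase change, so no net offset.
For minimum reflection here: 2 n t = (m + ½) λ.
The fifth-smallest nonzero thickness corresponds to m = 4: t = (m + ½) λ / (2 n) = 4.50 × 579 / (2 × 2.02) = 645 nm.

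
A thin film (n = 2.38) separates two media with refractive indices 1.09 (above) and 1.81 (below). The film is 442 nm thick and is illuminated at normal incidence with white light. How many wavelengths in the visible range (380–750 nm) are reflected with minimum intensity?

3

At the upper boundary (n = 1.09 to n = 2.38) the reflected ray undergoes a half-wave phase shift.
At the lower boundary (n = 2.38 to n = 1.81) the reflected ray undergoes no phase shift.
The two reflections differ by half a wavelength.
So the condition for destructive reflection is 2 n t = m λ.
λ = 2 n t / m = 2104 / m nm.
m=2: 1052 nm (IR); m=3: 701 nm (visible); m=4: 526 nm (visible); m=5: 421 nm (visible); m=6: 351 nm (UV).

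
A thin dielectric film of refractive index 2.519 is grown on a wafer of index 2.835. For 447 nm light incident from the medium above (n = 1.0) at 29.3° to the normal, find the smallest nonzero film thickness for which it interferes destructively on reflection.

Ray reflecting at the top interface goes from n = 1.0 toward n = 2.519: a half-wave phase shift.
At the lower boundary (n = 2.519 to n = 2.835) the reflected ray undergoes a half-wave phase shift.
Net: no relative phase inversion (both shifts match).
With no net inversion, destructive interference in reflection requires 2 n t cos θ_r = (m + ½) λ.
Snell's law: 1.0 sin 29.3° = 2.519 sin θ_r → sin θ_r = 0.194, cos θ_r = 0.981.
Minimum at m = 0: t = λ / (4 n cos θ_r) = 447 / (4 × 2.519 × 0.981) = 45.2 nm.

45.2 nm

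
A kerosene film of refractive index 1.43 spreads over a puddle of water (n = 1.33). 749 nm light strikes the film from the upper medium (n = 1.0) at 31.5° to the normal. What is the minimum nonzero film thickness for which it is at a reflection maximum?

Ray reflecting at the top interface goes from n = 1.0 toward n = 1.43: a half-wave phase shift.
At the lower boundary (n = 1.43 to n = 1.33) the reflected ray undergoes no phase shift.
Exactly one π shift → a net half-wave offset.
With one net inversion, constructive interference in reflection requires 2 n t cos θ_r = (m + ½) λ.
Snell's law: 1.0 sin 31.5° = 1.43 sin θ_r → sin θ_r = 0.365, cos θ_r = 0.931.
Minimum at m = 0: t = λ / (4 n cos θ_r) = 749 / (4 × 1.43 × 0.931) = 141 nm.

141 nm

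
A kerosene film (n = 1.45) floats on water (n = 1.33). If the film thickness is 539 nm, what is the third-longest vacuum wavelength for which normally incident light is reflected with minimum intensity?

521 nm

Ray reflecting at the top interface goes from n = 1.0 toward n = 1.45: a half-wave phase shift.
At the lower boundary (n = 1.45 to n = 1.33) the reflected ray undergoes no phase shift.
Exactly one π shift → a net half-wave offset.
With one net inversion, destructive interference in reflection requires 2 n t = m λ.
λ = 2 n t / m. The third-longest wavelength is m = 3: λ = 2 × 1.45 × 539 / 3.00 = 521 nm.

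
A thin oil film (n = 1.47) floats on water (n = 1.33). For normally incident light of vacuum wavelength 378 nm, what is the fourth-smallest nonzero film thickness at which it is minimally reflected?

Top surface (1.0 → 1.47): reflection off a higher-index medium gives a half-wave phase shift.
At the lower boundary (n = 1.47 to n = 1.33) the reflected ray undergoes no phase shift.
The two reflections differ by half a wavelength.
So the condition for destructive reflection is 2 n t = m λ.
The fourth-smallest nonzero thickness corresponds to m = 4: t = m λ / (2 n) = 4.00 × 378 / (2 × 1.47) = 514 nm.

514 nm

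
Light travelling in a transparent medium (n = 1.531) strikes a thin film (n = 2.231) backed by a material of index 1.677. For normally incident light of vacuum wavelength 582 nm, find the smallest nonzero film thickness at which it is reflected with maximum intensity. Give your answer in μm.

0.0652 μm

Ray reflecting at the top interface goes from n = 1.531 toward n = 2.231: a half-wave phase shift.
Ray reflecting at the bottom interface goes from n = 2.231 toward n = 1.677: no phase shift.
Exactly one π shift → a net half-wave offset.
So the condition for constructive reflection is 2 n t = (m + ½) λ.
Minimum at m = 0: t = λ / (4 n) = 582 / (4 × 2.231) = 65.2 nm.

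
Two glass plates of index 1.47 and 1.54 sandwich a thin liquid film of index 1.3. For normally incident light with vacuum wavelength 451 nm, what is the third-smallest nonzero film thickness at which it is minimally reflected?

520 nm

At the upper boundary (n = 1.47 to n = 1.3) the reflected ray undergoes no phase shift.
At the lower boundary (n = 1.3 to n = 1.54) the reflected ray undergoes a half-wave phase shift.
Net: one phase inversion between the two reflected rays.
With one net inversion, destructive interference in reflection requires 2 n t = m λ.
The third-smallest nonzero thickness corresponds to m = 3: t = m λ / (2 n) = 3.00 × 451 / (2 × 1.3) = 520 nm.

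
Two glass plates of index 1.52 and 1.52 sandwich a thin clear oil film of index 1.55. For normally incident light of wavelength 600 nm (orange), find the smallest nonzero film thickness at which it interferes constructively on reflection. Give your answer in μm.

At the upper boundary (n = 1.52 to n = 1.55) the reflected ray undergoes a half-wave phase shift.
At the lower boundary (n = 1.55 to n = 1.52) the reflected ray undergoes no phase shift.
Net: one phase inversion between the two reflected rays.
So the condition for constructive reflection is 2 n t = (m + ½) λ.
Minimum at m = 0: t = λ / (4 n) = 600 / (4 × 1.55) = 96.8 nm.

0.0968 μm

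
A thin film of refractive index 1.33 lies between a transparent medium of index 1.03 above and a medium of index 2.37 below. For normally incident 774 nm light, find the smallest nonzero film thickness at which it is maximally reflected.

291 nm

At the upper boundary (n = 1.03 to n = 1.33) the reflected ray undergoes a half-wave phase shift.
At the lower boundary (n = 1.33 to n = 2.37) the reflected ray undergoes a half-wave phase shift.
Net: no relative phase inversion (both shifts match).
For bright reflection here: 2 n t = m λ.
Minimum nonzero at m = 1: t = λ / (2 n) = 774 / (2 × 1.33) = 291 nm.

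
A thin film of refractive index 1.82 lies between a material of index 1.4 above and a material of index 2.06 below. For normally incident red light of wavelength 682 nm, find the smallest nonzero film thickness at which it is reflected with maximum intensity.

187 nm

Top surface (1.4 → 1.82): reflection off a higher-index medium gives a half-wave phase shift.
Bottom surface (1.82 → 2.06): reflection off a higher-index medium gives a half-wave phase shift.
Zero or two π shifts → no net half-wave offset.
With no net inversion, constructive interference in reflection requires 2 n t = m λ.
Minimum nonzero at m = 1: t = λ / (2 n) = 682 / (2 × 1.82) = 187 nm.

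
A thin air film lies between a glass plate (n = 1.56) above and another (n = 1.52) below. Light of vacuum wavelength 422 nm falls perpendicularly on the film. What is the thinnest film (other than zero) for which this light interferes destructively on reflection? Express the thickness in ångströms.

Top surface (1.56 → 1.0): reflection off a lower-index medium gives no phase shift.
Ray reflecting at the bottom interface goes from n = 1.0 toward n = 1.52: a half-wave phase shift.
Net: one phase inversion between the two reflected rays.
For weak reflection here: 2 n t = m λ.
Minimum nonzero at m = 1: t = λ / (2 n) = 422 / (2 × 1.0) = 211 nm.

2110 Å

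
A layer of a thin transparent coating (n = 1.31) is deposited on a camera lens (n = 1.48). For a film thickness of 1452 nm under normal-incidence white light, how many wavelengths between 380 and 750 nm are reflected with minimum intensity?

5

At the upper boundary (n = 1.0 to n = 1.31) the reflected ray undergoes a half-wave phase shift.
Bottom surface (1.31 → 1.48): reflection off a higher-index medium gives a half-wave phase shift.
Net: no relative phase inversion (both shifts match).
With no net inversion, destructive interference in reflection requires 2 n t = (m + ½) λ.
λ = 2 n t / (m + ½) = 3804 / (m + ½) nm.
m=4: 845 nm (IR); m=5: 692 nm (visible); m=6: 585 nm (visible); m=7: 507 nm (visible); m=8: 448 nm (visible); m=9: 400 nm (visible); m=10: 362 nm (UV).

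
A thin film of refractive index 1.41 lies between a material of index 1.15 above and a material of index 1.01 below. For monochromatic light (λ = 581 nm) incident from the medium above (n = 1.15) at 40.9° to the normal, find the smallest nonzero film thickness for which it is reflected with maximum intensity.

122 nm

Top surface (1.15 → 1.41): reflection off a higher-index medium gives a half-wave phase shift.
Bottom surface (1.41 → 1.01): reflection off a lower-index medium gives no phase shift.
Exactly one π shift → a net half-wave offset.
For strong reflection here: 2 n t cos θ_r = (m + ½) λ.
Snell's law: 1.15 sin 40.9° = 1.41 sin θ_r → sin θ_r = 0.534, cos θ_r = 0.845.
Minimum at m = 0: t = λ / (4 n cos θ_r) = 581 / (4 × 1.41 × 0.845) = 122 nm.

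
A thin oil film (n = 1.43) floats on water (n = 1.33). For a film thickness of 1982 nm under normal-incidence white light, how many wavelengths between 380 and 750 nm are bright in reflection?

7

At the upper boundary (n = 1.0 to n = 1.43) the reflected ray undergoes a half-wave phase shift.
Bottom surface (1.43 → 1.33): reflection off a lower-index medium gives no phase shift.
The two reflections differ by half a wavelength.
For strong reflection here: 2 n t = (m + ½) λ.
λ = 2 n t / (m + ½) = 5669 / (m + ½) nm.
m=7: 756 nm (IR); m=8: 667 nm (visible); m=9: 597 nm (visible); m=10: 540 nm (visible); m=11: 493 nm (visible); m=12: 453 nm (visible); m=13: 420 nm (visible); m=14: 391 nm (visible); m=15: 366 nm (UV).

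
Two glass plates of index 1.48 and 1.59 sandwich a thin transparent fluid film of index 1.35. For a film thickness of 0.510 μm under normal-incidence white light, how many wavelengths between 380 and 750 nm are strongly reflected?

At the upper boundary (n = 1.48 to n = 1.35) the reflected ray undergoes no phase shift.
At the lower boundary (n = 1.35 to n = 1.59) the reflected ray undergoes a half-wave phase shift.
The two reflections differ by half a wavelength.
With one net inversion, constructive interference in reflection requires 2 n t = (m + ½) λ.
λ = 2 n t / (m + ½) = 1377 / (m + ½) nm.
m=1: 918 nm (IR); m=2: 551 nm (visible); m=3: 393 nm (visible); m=4: 306 nm (UV).

2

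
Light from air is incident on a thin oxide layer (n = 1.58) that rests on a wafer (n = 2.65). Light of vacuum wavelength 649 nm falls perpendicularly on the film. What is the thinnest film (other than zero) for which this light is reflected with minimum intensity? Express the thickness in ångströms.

Ray reflecting at the top interface goes from n = 1.0 toward n = 1.58: a half-wave phase shift.
Ray reflecting at the bottom interface goes from n = 1.58 toward n = 2.65: a half-wave phase shift.
Net: no relative phase inversion (both shifts match).
For dark reflection here: 2 n t = (m + ½) λ.
Minimum at m = 0: t = λ / (4 n) = 649 / (4 × 1.58) = 103 nm.

1027 Å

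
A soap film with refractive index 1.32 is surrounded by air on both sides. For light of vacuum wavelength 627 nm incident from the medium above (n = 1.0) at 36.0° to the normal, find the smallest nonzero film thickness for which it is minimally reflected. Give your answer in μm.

0.265 μm

Ray reflecting at the top interface goes from n = 1.0 toward n = 1.32: a half-wave phase shift.
At the lower boundary (n = 1.32 to n = 1.0) the reflected ray undergoes no phase shift.
The two reflections differ by half a wavelength.
So the condition for destructive reflection is 2 n t cos θ_r = m λ.
Snell's law: 1.0 sin 36.0° = 1.32 sin θ_r → sin θ_r = 0.445, cos θ_r = 0.895.
Minimum nonzero at m = 1: t = λ / (2 n cos θ_r) = 627 / (2 × 1.32 × 0.895) = 265 nm.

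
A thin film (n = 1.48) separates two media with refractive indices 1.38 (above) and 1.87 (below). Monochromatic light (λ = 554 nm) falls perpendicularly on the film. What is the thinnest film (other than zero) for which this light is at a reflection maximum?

At the upper boundary (n = 1.38 to n = 1.48) the reflected ray undergoes a half-wave phase shift.
Bottom surface (1.48 → 1.87): reflection off a higher-index medium gives a half-wave phase shift.
The two reflections carry the same phase change, so no net offset.
With no net inversion, constructive interference in reflection requires 2 n t = m λ.
Minimum nonzero at m = 1: t = λ / (2 n) = 554 / (2 × 1.48) = 187 nm.

187 nm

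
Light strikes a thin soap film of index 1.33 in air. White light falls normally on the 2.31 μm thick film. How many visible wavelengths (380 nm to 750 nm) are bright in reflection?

8

Ray reflecting at the top interface goes from n = 1.0 toward n = 1.33: a half-wave phase shift.
Bottom surface (1.33 → 1.0): reflection off a lower-index medium gives no phase shift.
Net: one phase inversion between the two reflected rays.
With one net inversion, constructive interference in reflection requires 2 n t = (m + ½) λ.
λ = 2 n t / (m + ½) = 6145 / (m + ½) nm.
m=7: 819 nm (IR); m=8: 723 nm (visible); m=9: 647 nm (visible); m=10: 585 nm (visible); m=11: 534 nm (visible); m=12: 492 nm (visible); m=13: 455 nm (visible); m=14: 424 nm (visible); m=15: 396 nm (visible); m=16: 372 nm (UV).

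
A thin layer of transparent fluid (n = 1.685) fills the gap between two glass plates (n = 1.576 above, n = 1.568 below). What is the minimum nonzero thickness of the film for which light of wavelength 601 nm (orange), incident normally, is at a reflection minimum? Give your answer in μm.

0.178 μm

Top surface (1.576 → 1.685): reflection off a higher-index medium gives a half-wave phase shift.
Bottom surface (1.685 → 1.568): reflection off a lower-index medium gives no phase shift.
The two reflections differ by half a wavelength.
So the condition for destructive reflection is 2 n t = m λ.
Minimum nonzero at m = 1: t = λ / (2 n) = 601 / (2 × 1.685) = 178 nm.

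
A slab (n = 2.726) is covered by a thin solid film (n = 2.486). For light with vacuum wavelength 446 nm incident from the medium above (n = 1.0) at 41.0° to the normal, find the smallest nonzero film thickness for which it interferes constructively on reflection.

Ray reflecting at the top interface goes from n = 1.0 toward n = 2.486: a half-wave phase shift.
At the lower boundary (n = 2.486 to n = 2.726) the reflected ray undergoes a half-wave phase shift.
Net: no relative phase inversion (both shifts match).
So the condition for constructive reflection is 2 n t cos θ_r = m λ.
Snell's law: 1.0 sin 41.0° = 2.486 sin θ_r → sin θ_r = 0.264, cos θ_r = 0.965.
Minimum nonzero at m = 1: t = λ / (2 n cos θ_r) = 446 / (2 × 2.486 × 0.965) = 93.0 nm.

93.0 nm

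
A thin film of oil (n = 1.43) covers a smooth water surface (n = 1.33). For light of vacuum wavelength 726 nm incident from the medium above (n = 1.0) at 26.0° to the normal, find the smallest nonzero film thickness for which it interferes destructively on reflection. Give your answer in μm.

At the upper boundary (n = 1.0 to n = 1.43) the reflected ray undergoes a half-wave phase shift.
Ray reflecting at the bottom interface goes from n = 1.43 toward n = 1.33: no phase shift.
Net: one phase inversion between the two reflected rays.
For weak reflection here: 2 n t cos θ_r = m λ.
Snell's law: 1.0 sin 26.0° = 1.43 sin θ_r → sin θ_r = 0.307, cos θ_r = 0.952.
Minimum nonzero at m = 1: t = λ / (2 n cos θ_r) = 726 / (2 × 1.43 × 0.952) = 267 nm.

0.267 μm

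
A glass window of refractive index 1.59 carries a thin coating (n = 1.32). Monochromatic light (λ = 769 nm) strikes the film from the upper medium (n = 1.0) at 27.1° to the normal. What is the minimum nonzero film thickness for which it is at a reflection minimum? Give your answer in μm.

0.155 μm

Ray reflecting at the top interface goes from n = 1.0 toward n = 1.32: a half-wave phase shift.
Bottom surface (1.32 → 1.59): reflection off a higher-index medium gives a half-wave phase shift.
Zero or two π shifts → no net half-wave offset.
So the condition for destructive reflection is 2 n t cos θ_r = (m + ½) λ.
Snell's law: 1.0 sin 27.1° = 1.32 sin θ_r → sin θ_r = 0.345, cos θ_r = 0.939.
Minimum at m = 0: t = λ / (4 n cos θ_r) = 769 / (4 × 1.32 × 0.939) = 155 nm.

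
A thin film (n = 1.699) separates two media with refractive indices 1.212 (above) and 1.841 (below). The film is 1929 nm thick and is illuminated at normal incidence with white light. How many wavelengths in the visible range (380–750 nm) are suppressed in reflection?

8

At the upper boundary (n = 1.212 to n = 1.699) the reflected ray undergoes a half-wave phase shift.
Bottom surface (1.699 → 1.841): reflection off a higher-index medium gives a half-wave phase shift.
Zero or two π shifts → no net half-wave offset.
With no net inversion, destructive interference in reflection requires 2 n t = (m + ½) λ.
λ = 2 n t / (m + ½) = 6555 / (m + ½) nm.
m=8: 771 nm (IR); m=9: 690 nm (visible); m=10: 624 nm (visible); m=11: 570 nm (visible); m=12: 524 nm (visible); m=13: 486 nm (visible); m=14: 452 nm (visible); m=15: 423 nm (visible); m=16: 397 nm (visible); m=17: 375 nm (UV).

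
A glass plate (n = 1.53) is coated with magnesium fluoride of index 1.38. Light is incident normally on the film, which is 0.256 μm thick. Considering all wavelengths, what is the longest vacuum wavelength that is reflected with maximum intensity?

707 nm

Ray reflecting at the top interface goes from n = 1.0 toward n = 1.38: a half-wave phase shift.
At the lower boundary (n = 1.38 to n = 1.53) the reflected ray undergoes a half-wave phase shift.
Net: no relative phase inversion (both shifts match).
For maximum reflection here: 2 n t = m λ.
λ = 2 n t / m. The longest wavelength is m = 1: λ = 2 × 1.38 × 256 / 1.00 = 707 nm.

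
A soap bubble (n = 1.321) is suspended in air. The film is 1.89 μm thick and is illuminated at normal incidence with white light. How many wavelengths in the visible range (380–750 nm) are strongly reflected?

At the upper boundary (n = 1.0 to n = 1.321) the reflected ray undergoes a half-wave phase shift.
At the lower boundary (n = 1.321 to n = 1.0) the reflected ray undergoes no phase shift.
Net: one phase inversion between the two reflected rays.
With one net inversion, constructive interference in reflection requires 2 n t = (m + ½) λ.
λ = 2 n t / (m + ½) = 4993 / (m + ½) nm.
m=6: 768 nm (IR); m=7: 666 nm (visible); m=8: 587 nm (visible); m=9: 526 nm (visible); m=10: 476 nm (visible); m=11: 434 nm (visible); m=12: 399 nm (visible); m=13: 370 nm (UV).

6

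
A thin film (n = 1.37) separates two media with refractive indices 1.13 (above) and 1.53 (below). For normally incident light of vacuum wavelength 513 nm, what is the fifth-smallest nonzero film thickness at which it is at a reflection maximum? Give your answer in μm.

0.936 μm

Ray reflecting at the top interface goes from n = 1.13 toward n = 1.37: a half-wave phase shift.
Bottom surface (1.37 → 1.53): reflection off a higher-index medium gives a half-wave phase shift.
Net: no relative phase inversion (both shifts match).
With no net inversion, constructive interference in reflection requires 2 n t = m λ.
The fifth-smallest nonzero thickness corresponds to m = 5: t = m λ / (2 n) = 5.00 × 513 / (2 × 1.37) = 936 nm.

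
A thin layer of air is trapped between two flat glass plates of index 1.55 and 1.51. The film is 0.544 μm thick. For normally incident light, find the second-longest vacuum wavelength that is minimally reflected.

544 nm

At the upper boundary (n = 1.55 to n = 1.0) the reflected ray undergoes no phase shift.
Bottom surface (1.0 → 1.51): reflection off a higher-index medium gives a half-wave phase shift.
Net: one phase inversion between the two reflected rays.
For minimum reflection here: 2 n t = m λ.
λ = 2 n t / m. The second-longest wavelength is m = 2: λ = 2 × 1.0 × 544 / 2.00 = 544 nm.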